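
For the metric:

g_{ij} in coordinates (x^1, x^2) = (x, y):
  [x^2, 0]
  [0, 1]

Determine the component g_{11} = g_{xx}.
With x^1 = x, x^2 = y, g_{11} = g_{xx} is the row-1, column-1 entry of the matrix.
g_{11} = x^2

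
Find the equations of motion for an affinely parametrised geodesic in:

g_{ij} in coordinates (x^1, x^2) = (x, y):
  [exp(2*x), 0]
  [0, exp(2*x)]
Geodesic equation: d^2x^k/dλ^2 + Γ^k_{ij} (dx^i/dλ)(dx^j/dλ) = 0.
Non-zero Christoffel symbols:
Γ^x_{x x} = 1
Γ^x_{y y} = -1
Γ^y_{x y} = 1
Substituting (the symmetric pair Γ^k_{ij}, Γ^k_{ji} combines into a factor 2):
d^2x/dλ^2 + (dx/dλ)^2 - (dy/dλ)^2 = 0
d^2y/dλ^2 + 2 (dx/dλ)(dy/dλ) = 0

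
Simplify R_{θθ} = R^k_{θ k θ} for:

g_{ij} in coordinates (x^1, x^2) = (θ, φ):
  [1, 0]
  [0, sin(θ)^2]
Non-zero Christoffel symbols (Γ^k_{ij} = Γ^k_{ji}):
Γ^θ_{φ φ} = -sin(2*θ)/2
Γ^φ_{θ φ} = 1/tan(θ)
R^θ_{θ θ θ} = 0 (a repeated index in an antisymmetric pair)
R^φ_{θ φ θ} = ∂_φ Γ^φ_{θ θ} - ∂_θ Γ^φ_{θ φ} + Γ^φ_{φ m} Γ^m_{θ θ} - Γ^φ_{θ m} Γ^m_{θ φ}
  = (0) - (-1/sin(θ)^2) + (0) - (1/tan(θ)^2) = 1
R_{θθ} = R^θ_{θ θ θ} + R^φ_{θ φ θ} = (0) + (1) = 1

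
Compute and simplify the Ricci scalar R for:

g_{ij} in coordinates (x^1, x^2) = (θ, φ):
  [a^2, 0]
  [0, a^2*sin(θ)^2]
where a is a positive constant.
Non-zero Christoffel symbols (Γ^k_{ij} = Γ^k_{ji}):
Γ^θ_{φ φ} = -sin(2*θ)/2
Γ^φ_{θ φ} = 1/tan(θ)
Ricci tensor (R_{ij} = R^k_{ikj}): R_{θθ} = 1, R_{θφ} = 0, R_{φφ} = sin(θ)^2
Inverse metric: g^{θθ} = 1/a^2, g^{φφ} = 1/(a^2*sin(θ)^2)
R = g^{ij} R_{ij} = (1/a^2)(1) + (1/(a^2*sin(θ)^2))(sin(θ)^2) = 2/a^2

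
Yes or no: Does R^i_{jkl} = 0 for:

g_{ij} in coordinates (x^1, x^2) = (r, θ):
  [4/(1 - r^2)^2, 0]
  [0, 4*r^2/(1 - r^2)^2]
Non-zero Christoffel symbols:
Γ^r_{r r} = 2*r/(1 - r^2)
Γ^r_{θ θ} = (r^3 + r)/(r^2 - 1)
Γ^θ_{r θ} = (-r^2 - 1)/(r^3 - r)
Ricci tensor: R_{rr} = -4/(r^2 - 1)^2, R_{rθ} = 0, R_{θθ} = -4*r^2/(r^2 - 1)^2
The Ricci tensor is non-zero, so the Riemann tensor is non-zero: not flat.
No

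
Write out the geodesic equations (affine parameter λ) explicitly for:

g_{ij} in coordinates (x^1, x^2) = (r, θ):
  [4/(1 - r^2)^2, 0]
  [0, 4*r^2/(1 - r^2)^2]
Geodesic equation: d^2x^k/dλ^2 + Γ^k_{ij} (dx^i/dλ)(dx^j/dλ) = 0.
Non-zero Christoffel symbols:
Γ^r_{r r} = 2*r/(1 - r^2)
Γ^r_{θ θ} = (r^3 + r)/(r^2 - 1)
Γ^θ_{r θ} = (-r^2 - 1)/(r^3 - r)
Substituting (the symmetric pair Γ^k_{ij}, Γ^k_{ji} combines into a factor 2):
d^2r/dλ^2 + (2*r/(1 - r^2)) (dr/dλ)^2 + ((r^3 + r)/(r^2 - 1)) (dθ/dλ)^2 = 0
d^2θ/dλ^2 + ((-2*r^2 - 2)/(r^3 - r)) (dr/dλ)(dθ/dλ) = 0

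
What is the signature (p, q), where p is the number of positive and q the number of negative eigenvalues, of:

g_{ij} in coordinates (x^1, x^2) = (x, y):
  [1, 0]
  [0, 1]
The metric is diagonal, so its eigenvalues are the diagonal entries: 1, 1 (at a generic point, where coordinate-dependent entries are positive).
2 positive, 0 negative.
(2, 0) - Riemannian (positive definite)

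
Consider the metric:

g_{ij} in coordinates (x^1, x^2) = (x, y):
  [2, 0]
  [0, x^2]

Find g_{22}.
With x^1 = x, x^2 = y, g_{22} = g_{yy} is the row-2, column-2 entry of the matrix.
g_{22} = x^2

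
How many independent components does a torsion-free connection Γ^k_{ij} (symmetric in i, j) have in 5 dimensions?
Γ^k_{ij} has n choices for the upper index and n(n+1)/2 independent symmetric lower index pairs.
Total = 5 × 5×6/2 = 5 × 15 = 75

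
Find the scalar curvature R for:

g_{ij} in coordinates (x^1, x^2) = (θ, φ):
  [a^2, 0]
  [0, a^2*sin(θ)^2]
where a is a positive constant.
Non-zero Christoffel symbols (Γ^k_{ij} = Γ^k_{ji}):
Γ^θ_{φ φ} = -sin(2*θ)/2
Γ^φ_{θ φ} = 1/tan(θ)
Ricci tensor (R_{ij} = R^k_{ikj}): R_{θθ} = 1, R_{θφ} = 0, R_{φφ} = sin(θ)^2
Inverse metric: g^{θθ} = 1/a^2, g^{φφ} = 1/(a^2*sin(θ)^2)
R = g^{ij} R_{ij} = (1/a^2)(1) + (1/(a^2*sin(θ)^2))(sin(θ)^2) = 2/a^2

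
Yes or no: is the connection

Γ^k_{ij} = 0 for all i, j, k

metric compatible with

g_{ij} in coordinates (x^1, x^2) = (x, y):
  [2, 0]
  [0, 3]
Using ∇_k g_{ij} = ∂_k g_{ij} - Γ^m_{ki} g_{mj} - Γ^m_{kj} g_{im}:
e.g. ∇_y g_{yy} = (0) - (0) - (0) = 0
Every component ∇_k g_{ij} vanishes: the connection is metric compatible.
Yes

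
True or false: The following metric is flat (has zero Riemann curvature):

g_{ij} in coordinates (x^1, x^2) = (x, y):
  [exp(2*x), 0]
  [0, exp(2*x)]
Non-zero Christoffel symbols:
Γ^x_{x x} = 1
Γ^x_{y y} = -1
Γ^y_{x y} = 1
Ricci tensor: R_{xx} = 0, R_{xy} = 0, R_{yy} = 0
All R_{ij} vanish; in 2 dimensions the Riemann tensor is fully determined by the Ricci tensor, so R^i_{jkl} = 0: the metric is flat (curvilinear coordinates on flat space).
True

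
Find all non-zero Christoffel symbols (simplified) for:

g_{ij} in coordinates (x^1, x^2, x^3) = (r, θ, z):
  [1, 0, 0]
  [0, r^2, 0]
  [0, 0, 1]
Using Γ^k_{ij} = (1/2) g^{km} (∂_i g_{mj} + ∂_j g_{mi} - ∂_m g_{ij}); the metric is diagonal, so only the m = k term contributes.
Non-zero symbols (using the symmetry Γ^k_{ij} = Γ^k_{ji}):
Γ^r_{θ θ} = (1/2) g^{rr} (∂_θ g_{rθ} + ∂_θ g_{rθ} - ∂_r g_{θθ}) = (1/2)(1)((0) + (0) - (2*r)) = -r
Γ^θ_{r θ} = (1/2) g^{θθ} (∂_r g_{θθ} + ∂_θ g_{θr} - ∂_θ g_{rθ}) = (1/2)(1/r^2)((2*r) + (0) - (0)) = 1/r
All other Christoffel symbols are zero.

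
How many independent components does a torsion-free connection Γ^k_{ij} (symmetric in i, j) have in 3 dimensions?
Γ^k_{ij} has n choices for the upper index and n(n+1)/2 independent symmetric lower index pairs.
Total = 3 × 3×4/2 = 3 × 6 = 18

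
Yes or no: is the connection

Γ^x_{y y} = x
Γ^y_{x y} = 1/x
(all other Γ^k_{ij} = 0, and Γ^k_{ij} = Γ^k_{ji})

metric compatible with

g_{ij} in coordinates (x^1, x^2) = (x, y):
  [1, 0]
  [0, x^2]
Using ∇_k g_{ij} = ∂_k g_{ij} - Γ^m_{ki} g_{mj} - Γ^m_{kj} g_{im}:
∇_y g_{xy} = (0) - (x) - (x) = -2*x ≠ 0
So the connection is not metric compatible (it is not the Levi-Civita connection).
No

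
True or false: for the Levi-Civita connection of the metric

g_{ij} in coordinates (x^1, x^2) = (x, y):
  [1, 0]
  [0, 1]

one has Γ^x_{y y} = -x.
Γ^x_{y y} = (1/2) g^{xx} (∂_y g_{xy} + ∂_y g_{xy} - ∂_x g_{yy}) = (1/2)(1)((0) + (0) - (0)) = 0
This differs from the proposed value -x.
False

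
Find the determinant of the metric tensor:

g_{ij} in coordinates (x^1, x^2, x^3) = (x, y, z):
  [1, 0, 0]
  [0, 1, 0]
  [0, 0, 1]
Diagonal metric: det(g) = g_{11}·g_{22}·g_{33}
= (1)·(1)·(1)
det(g) = 1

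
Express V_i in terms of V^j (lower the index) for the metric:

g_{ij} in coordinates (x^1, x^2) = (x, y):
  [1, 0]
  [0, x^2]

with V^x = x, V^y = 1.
V_i = g_{ij} V^j:
V_x = (1)(x) + (0)(1) = x
V_y = (0)(x) + (x^2)(1) = x^2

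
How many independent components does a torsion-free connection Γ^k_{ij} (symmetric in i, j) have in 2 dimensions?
Γ^k_{ij} has n choices for the upper index and n(n+1)/2 independent symmetric lower index pairs.
Total = 2 × 2×3/2 = 2 × 3 = 6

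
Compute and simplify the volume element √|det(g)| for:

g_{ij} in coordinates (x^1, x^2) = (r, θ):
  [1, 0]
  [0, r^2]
det(g) = r^2
√|det(g)| = r
Volume element: dV = r dr dθ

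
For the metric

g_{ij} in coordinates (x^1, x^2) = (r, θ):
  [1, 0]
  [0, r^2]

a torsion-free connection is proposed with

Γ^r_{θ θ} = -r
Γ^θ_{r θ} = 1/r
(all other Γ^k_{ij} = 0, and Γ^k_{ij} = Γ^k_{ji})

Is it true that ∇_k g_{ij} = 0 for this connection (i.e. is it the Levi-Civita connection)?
Using ∇_k g_{ij} = ∂_k g_{ij} - Γ^m_{ki} g_{mj} - Γ^m_{kj} g_{im}:
e.g. ∇_r g_{θθ} = (2*r) - (r) - (r) = 0
Every component ∇_k g_{ij} vanishes: the connection is metric compatible.
Yes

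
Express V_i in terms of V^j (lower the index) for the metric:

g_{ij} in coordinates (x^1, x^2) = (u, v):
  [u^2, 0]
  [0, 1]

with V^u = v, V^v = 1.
V_i = g_{ij} V^j:
V_u = (u^2)(v) + (0)(1) = u^2*v
V_v = (0)(v) + (1)(1) = 1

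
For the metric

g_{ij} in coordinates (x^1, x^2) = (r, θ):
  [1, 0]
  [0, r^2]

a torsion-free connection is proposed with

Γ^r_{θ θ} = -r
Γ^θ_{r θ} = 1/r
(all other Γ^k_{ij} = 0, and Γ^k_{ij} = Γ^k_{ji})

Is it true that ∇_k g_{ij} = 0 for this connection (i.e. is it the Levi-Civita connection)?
Using ∇_k g_{ij} = ∂_k g_{ij} - Γ^m_{ki} g_{mj} - Γ^m_{kj} g_{im}:
e.g. ∇_r g_{θθ} = (2*r) - (r) - (r) = 0
Every component ∇_k g_{ij} vanishes: the connection is metric compatible.
Yes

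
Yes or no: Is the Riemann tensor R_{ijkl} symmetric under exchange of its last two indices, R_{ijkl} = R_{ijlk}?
It is antisymmetric in the last pair: R_{ijkl} = -R_{ijlk}.
No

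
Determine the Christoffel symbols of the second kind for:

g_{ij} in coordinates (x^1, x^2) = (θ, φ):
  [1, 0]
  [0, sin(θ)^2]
Using Γ^k_{ij} = (1/2) g^{km} (∂_i g_{mj} + ∂_j g_{mi} - ∂_m g_{ij}); the metric is diagonal, so only the m = k term contributes.
Non-zero symbols (using the symmetry Γ^k_{ij} = Γ^k_{ji}):
Γ^θ_{φ φ} = (1/2) g^{θθ} (∂_φ g_{θφ} + ∂_φ g_{θφ} - ∂_θ g_{φφ}) = (1/2)(1)((0) + (0) - (sin(2*θ))) = -sin(2*θ)/2
Γ^φ_{θ φ} = (1/2) g^{φφ} (∂_θ g_{φφ} + ∂_φ g_{φθ} - ∂_φ g_{θφ}) = (1/2)(1/sin(θ)^2)((sin(2*θ)) + (0) - (0)) = 1/tan(θ)
All other Christoffel symbols are zero.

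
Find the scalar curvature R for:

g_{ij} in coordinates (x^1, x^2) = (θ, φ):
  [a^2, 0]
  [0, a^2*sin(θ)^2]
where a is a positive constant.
Non-zero Christoffel symbols (Γ^k_{ij} = Γ^k_{ji}):
Γ^θ_{φ φ} = -sin(2*θ)/2
Γ^φ_{θ φ} = 1/tan(θ)
Ricci tensor (R_{ij} = R^k_{ikj}): R_{θθ} = 1, R_{θφ} = 0, R_{φφ} = sin(θ)^2
Inverse metric: g^{θθ} = 1/a^2, g^{φφ} = 1/(a^2*sin(θ)^2)
R = g^{ij} R_{ij} = (1/a^2)(1) + (1/(a^2*sin(θ)^2))(sin(θ)^2) = 2/a^2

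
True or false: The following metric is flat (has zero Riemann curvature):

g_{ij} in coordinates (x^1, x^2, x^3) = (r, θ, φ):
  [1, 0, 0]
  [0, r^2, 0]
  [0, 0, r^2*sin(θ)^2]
Non-zero Christoffel symbols:
Γ^r_{θ θ} = -r
Γ^r_{φ φ} = -r*sin(θ)^2
Γ^θ_{r θ} = 1/r
Γ^θ_{φ φ} = -sin(2*θ)/2
Γ^φ_{r φ} = 1/r
Γ^φ_{θ φ} = 1/tan(θ)
Ricci tensor: R_{rr} = 0, R_{rθ} = 0, R_{rφ} = 0, R_{θθ} = 0, R_{θφ} = 0, R_{φφ} = 0
All R_{ij} vanish; in 3 dimensions the Riemann tensor is fully determined by the Ricci tensor, so R^i_{jkl} = 0: the metric is flat (curvilinear coordinates on flat space).
True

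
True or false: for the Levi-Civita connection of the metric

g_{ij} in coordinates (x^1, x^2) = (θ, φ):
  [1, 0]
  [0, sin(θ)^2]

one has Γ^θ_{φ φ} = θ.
Γ^θ_{φ φ} = (1/2) g^{θθ} (∂_φ g_{θφ} + ∂_φ g_{θφ} - ∂_θ g_{φφ}) = (1/2)(1)((0) + (0) - (sin(2*θ))) = -sin(2*θ)/2
This differs from the proposed value θ.
False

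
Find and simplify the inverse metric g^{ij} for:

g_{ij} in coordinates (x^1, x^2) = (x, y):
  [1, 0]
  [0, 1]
The metric is diagonal, so g^{ij} is diagonal with entries 1/g_{ii}: diag(1, 1).
g^{ij}:
  [1, 0]
  [0, 1]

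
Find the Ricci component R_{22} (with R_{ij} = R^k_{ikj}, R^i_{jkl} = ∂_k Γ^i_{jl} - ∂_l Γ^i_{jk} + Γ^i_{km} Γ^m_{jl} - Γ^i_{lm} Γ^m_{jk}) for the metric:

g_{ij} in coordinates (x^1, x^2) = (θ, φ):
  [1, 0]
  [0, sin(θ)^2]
Non-zero Christoffel symbols (Γ^k_{ij} = Γ^k_{ji}):
Γ^θ_{φ φ} = -sin(2*θ)/2
Γ^φ_{θ φ} = 1/tan(θ)
R^θ_{φ θ φ} = ∂_θ Γ^θ_{φ φ} - ∂_φ Γ^θ_{φ θ} + Γ^θ_{θ m} Γ^m_{φ φ} - Γ^θ_{φ m} Γ^m_{φ θ}
  = (-cos(2*θ)) - (0) + (0) - (-cos(θ)^2) = sin(θ)^2
R^φ_{φ φ φ} = 0 (a repeated index in an antisymmetric pair)
R_{φφ} = R^θ_{φ θ φ} + R^φ_{φ φ φ} = (sin(θ)^2) + (0) = sin(θ)^2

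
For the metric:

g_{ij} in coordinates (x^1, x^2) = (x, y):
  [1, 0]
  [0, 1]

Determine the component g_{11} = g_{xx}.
With x^1 = x, x^2 = y, g_{11} = g_{xx} is the row-1, column-1 entry of the matrix.
g_{11} = 1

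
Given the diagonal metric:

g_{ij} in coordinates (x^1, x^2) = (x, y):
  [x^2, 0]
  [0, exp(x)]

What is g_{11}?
With x^1 = x, x^2 = y, g_{11} = g_{xx} is the row-1, column-1 entry of the matrix.
g_{11} = x^2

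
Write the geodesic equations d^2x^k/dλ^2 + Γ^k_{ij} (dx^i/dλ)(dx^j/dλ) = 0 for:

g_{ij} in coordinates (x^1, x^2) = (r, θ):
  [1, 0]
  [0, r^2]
Geodesic equation: d^2x^k/dλ^2 + Γ^k_{ij} (dx^i/dλ)(dx^j/dλ) = 0.
Non-zero Christoffel symbols:
Γ^r_{θ θ} = -r
Γ^θ_{r θ} = 1/r
Substituting (the symmetric pair Γ^k_{ij}, Γ^k_{ji} combines into a factor 2):
d^2r/dλ^2 - r (dθ/dλ)^2 = 0
d^2θ/dλ^2 + (2/r) (dr/dλ)(dθ/dλ) = 0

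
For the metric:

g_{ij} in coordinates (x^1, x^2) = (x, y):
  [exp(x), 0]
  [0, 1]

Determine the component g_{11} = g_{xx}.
With x^1 = x, x^2 = y, g_{11} = g_{xx} is the row-1, column-1 entry of the matrix.
g_{11} = exp(x)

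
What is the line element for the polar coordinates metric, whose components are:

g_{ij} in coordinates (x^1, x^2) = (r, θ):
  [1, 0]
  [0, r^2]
ds^2 = g_{ij} dx^i dx^j; only the non-zero components contribute.
ds^2 = dr^2 + r^2 dθ^2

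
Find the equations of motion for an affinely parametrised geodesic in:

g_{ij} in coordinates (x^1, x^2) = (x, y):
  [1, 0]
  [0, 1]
Geodesic equation: d^2x^k/dλ^2 + Γ^k_{ij} (dx^i/dλ)(dx^j/dλ) = 0.
All Christoffel symbols vanish, so the geodesics are straight lines:
d^2x/dλ^2 = 0
d^2y/dλ^2 = 0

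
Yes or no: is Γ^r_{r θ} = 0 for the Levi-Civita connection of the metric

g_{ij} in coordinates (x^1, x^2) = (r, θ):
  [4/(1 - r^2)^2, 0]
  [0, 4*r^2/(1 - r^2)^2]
Γ^r_{r θ} = (1/2) g^{rr} (∂_r g_{rθ} + ∂_θ g_{rr} - ∂_r g_{rθ}) = (1/2)((1 - r^2)^2/4)((0) + (0) - (0)) = 0
This equals the proposed value 0.
Yes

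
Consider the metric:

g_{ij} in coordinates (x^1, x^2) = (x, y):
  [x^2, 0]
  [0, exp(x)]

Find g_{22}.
With x^1 = x, x^2 = y, g_{22} = g_{yy} is the row-2, column-2 entry of the matrix.
g_{22} = exp(x)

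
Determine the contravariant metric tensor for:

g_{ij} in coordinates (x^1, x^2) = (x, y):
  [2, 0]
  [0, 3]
The metric is diagonal, so g^{ij} is diagonal with entries 1/g_{ii}: diag(1/2, 1/3).
g^{ij}:
  [1/2, 0]
  [0, 1/3]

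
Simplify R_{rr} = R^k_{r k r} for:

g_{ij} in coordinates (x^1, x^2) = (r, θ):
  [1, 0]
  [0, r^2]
Non-zero Christoffel symbols (Γ^k_{ij} = Γ^k_{ji}):
Γ^r_{θ θ} = -r
Γ^θ_{r θ} = 1/r
R^r_{r r r} = 0 (a repeated index in an antisymmetric pair)
R^θ_{r θ r} = ∂_θ Γ^θ_{r r} - ∂_r Γ^θ_{r θ} + Γ^θ_{θ m} Γ^m_{r r} - Γ^θ_{r m} Γ^m_{r θ}
  = (0) - (-1/r^2) + (0) - (1/r^2) = 0
R_{rr} = R^r_{r r r} + R^θ_{r θ r} = (0) + (0) = 0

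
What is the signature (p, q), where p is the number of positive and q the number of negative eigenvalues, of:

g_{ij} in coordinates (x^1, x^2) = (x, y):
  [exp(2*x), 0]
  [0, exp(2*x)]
The metric is diagonal, so its eigenvalues are the diagonal entries: exp(2*x), exp(2*x) (at a generic point, where coordinate-dependent entries are positive).
2 positive, 0 negative.
(2, 0) - Riemannian (positive definite)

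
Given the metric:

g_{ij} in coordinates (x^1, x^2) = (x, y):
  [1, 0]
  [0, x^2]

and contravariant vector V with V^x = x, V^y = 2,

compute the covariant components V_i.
V_i = g_{ij} V^j:
V_x = (1)(x) + (0)(2) = x
V_y = (0)(x) + (x^2)(2) = 2*x^2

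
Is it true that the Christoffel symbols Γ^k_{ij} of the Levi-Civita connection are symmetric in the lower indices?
The Levi-Civita connection is torsion-free, which is exactly Γ^k_{ij} = Γ^k_{ji}.
Yes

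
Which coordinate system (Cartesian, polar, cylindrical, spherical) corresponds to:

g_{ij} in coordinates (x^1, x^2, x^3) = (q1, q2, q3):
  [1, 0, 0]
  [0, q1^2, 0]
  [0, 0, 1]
The line element ds^2 = dq1^2 + q1^2 dq2^2 + dq3^2 is dr^2 + r^2 dθ^2 + dz^2 with q1 = r, q2 = θ, q3 = z.
cylindrical coordinates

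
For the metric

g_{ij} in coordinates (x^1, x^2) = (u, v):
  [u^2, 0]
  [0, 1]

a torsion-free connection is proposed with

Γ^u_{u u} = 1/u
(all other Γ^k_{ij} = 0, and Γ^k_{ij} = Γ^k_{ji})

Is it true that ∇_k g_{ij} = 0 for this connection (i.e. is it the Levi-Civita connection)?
Using ∇_k g_{ij} = ∂_k g_{ij} - Γ^m_{ki} g_{mj} - Γ^m_{kj} g_{im}:
e.g. ∇_u g_{uu} = (2*u) - (u) - (u) = 0
Every component ∇_k g_{ij} vanishes: the connection is metric compatible.
Yes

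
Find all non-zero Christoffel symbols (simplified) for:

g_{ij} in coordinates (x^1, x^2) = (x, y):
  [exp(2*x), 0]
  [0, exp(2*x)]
Using Γ^k_{ij} = (1/2) g^{km} (∂_i g_{mj} + ∂_j g_{mi} - ∂_m g_{ij}); the metric is diagonal, so only the m = k term contributes.
Non-zero symbols (using the symmetry Γ^k_{ij} = Γ^k_{ji}):
Γ^x_{x x} = (1/2) g^{xx} (∂_x g_{xx} + ∂_x g_{xx} - ∂_x g_{xx}) = (1/2)(exp(-2*x))((2*exp(2*x)) + (2*exp(2*x)) - (2*exp(2*x))) = 1
Γ^x_{y y} = (1/2) g^{xx} (∂_y g_{xy} + ∂_y g_{xy} - ∂_x g_{yy}) = (1/2)(exp(-2*x))((0) + (0) - (2*exp(2*x))) = -1
Γ^y_{x y} = (1/2) g^{yy} (∂_x g_{yy} + ∂_y g_{yx} - ∂_y g_{xy}) = (1/2)(exp(-2*x))((2*exp(2*x)) + (0) - (0)) = 1
All other Christoffel symbols are zero.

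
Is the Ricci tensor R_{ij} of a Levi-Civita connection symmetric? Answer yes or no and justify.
R_{ij} = R^k_{ikj}; the pair symmetry R_{kilj} = R_{ljki} gives R_{ij} = R_{ji}.
Yes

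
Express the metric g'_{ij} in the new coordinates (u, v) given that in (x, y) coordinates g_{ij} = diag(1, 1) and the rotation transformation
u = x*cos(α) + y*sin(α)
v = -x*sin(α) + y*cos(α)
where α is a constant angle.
Invert the transformation: x = u*cos(α) - v*sin(α), y = u*sin(α) + v*cos(α)
g'_{ij} = (∂x^k/∂x'^i)(∂x^l/∂x'^j) g_{kl}; with g_{kl} = δ_{kl} this is Σ_k (∂x^k/∂x'^i)(∂x^k/∂x'^j).
Jacobian: ∂x/∂u = cos(α), ∂x/∂v = -sin(α), ∂y/∂u = sin(α), ∂y/∂v = cos(α)
g'_{uu} = (cos(α))(cos(α)) + (sin(α))(sin(α)) = 1
g'_{uv} = (cos(α))(-sin(α)) + (sin(α))(cos(α)) = 0
g'_{vv} = (-sin(α))(-sin(α)) + (cos(α))(cos(α)) = 1
g'_{ij} = diag(1, 1)
The Euclidean metric is invariant under rotations.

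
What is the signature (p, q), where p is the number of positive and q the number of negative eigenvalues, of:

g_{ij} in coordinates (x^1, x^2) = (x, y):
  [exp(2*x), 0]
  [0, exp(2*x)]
The metric is diagonal, so its eigenvalues are the diagonal entries: exp(2*x), exp(2*x) (at a generic point, where coordinate-dependent entries are positive).
2 positive, 0 negative.
(2, 0) - Riemannian (positive definite)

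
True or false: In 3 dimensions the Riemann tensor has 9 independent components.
n^2(n^2-1)/12 = 9·8/12 = 6 independent components for n = 3.
False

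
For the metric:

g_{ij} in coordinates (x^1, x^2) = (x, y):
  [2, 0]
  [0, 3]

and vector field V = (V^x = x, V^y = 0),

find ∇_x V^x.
All Christoffel symbols are zero.
∇_x V^x = ∂_x V^x + Γ^x_{x j} V^j
  = (1) + (0)(x) + (0)(0)
  = 1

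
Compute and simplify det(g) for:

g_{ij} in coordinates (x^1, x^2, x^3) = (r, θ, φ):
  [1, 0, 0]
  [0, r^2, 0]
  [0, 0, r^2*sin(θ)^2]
Diagonal metric: det(g) = g_{11}·g_{22}·g_{33}
= (1)·(r^2)·(r^2*sin(θ)^2)
det(g) = r^4*sin(θ)^2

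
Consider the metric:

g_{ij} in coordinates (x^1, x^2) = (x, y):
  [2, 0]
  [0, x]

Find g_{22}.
With x^1 = x, x^2 = y, g_{22} = g_{yy} is the row-2, column-2 entry of the matrix.
g_{22} = x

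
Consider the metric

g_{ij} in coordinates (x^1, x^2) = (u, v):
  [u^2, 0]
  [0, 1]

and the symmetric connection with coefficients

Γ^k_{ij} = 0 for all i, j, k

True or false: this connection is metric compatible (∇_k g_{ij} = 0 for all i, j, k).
Using ∇_k g_{ij} = ∂_k g_{ij} - Γ^m_{ki} g_{mj} - Γ^m_{kj} g_{im}:
∇_u g_{uu} = (2*u) - (0) - (0) = 2*u ≠ 0
So the connection is not metric compatible (it is not the Levi-Civita connection).
False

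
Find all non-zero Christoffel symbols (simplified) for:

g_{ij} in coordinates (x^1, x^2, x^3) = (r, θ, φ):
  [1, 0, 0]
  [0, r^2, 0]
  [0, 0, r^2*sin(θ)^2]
Using Γ^k_{ij} = (1/2) g^{km} (∂_i g_{mj} + ∂_j g_{mi} - ∂_m g_{ij}); the metric is diagonal, so only the m = k term contributes.
Non-zero symbols (using the symmetry Γ^k_{ij} = Γ^k_{ji}):
Γ^r_{θ θ} = (1/2) g^{rr} (∂_θ g_{rθ} + ∂_θ g_{rθ} - ∂_r g_{θθ}) = (1/2)(1)((0) + (0) - (2*r)) = -r
Γ^r_{φ φ} = (1/2) g^{rr} (∂_φ g_{rφ} + ∂_φ g_{rφ} - ∂_r g_{φφ}) = (1/2)(1)((0) + (0) - (2*r*sin(θ)^2)) = -r*sin(θ)^2
Γ^θ_{r θ} = (1/2) g^{θθ} (∂_r g_{θθ} + ∂_θ g_{θr} - ∂_θ g_{rθ}) = (1/2)(1/r^2)((2*r) + (0) - (0)) = 1/r
Γ^θ_{φ φ} = (1/2) g^{θθ} (∂_φ g_{θφ} + ∂_φ g_{θφ} - ∂_θ g_{φφ}) = (1/2)(1/r^2)((0) + (0) - (r^2*sin(2*θ))) = -sin(2*θ)/2
Γ^φ_{r φ} = (1/2) g^{φφ} (∂_r g_{φφ} + ∂_φ g_{φr} - ∂_φ g_{rφ}) = (1/2)(1/(r^2*sin(θ)^2))((2*r*sin(θ)^2) + (0) - (0)) = 1/r
Γ^φ_{θ φ} = (1/2) g^{φφ} (∂_θ g_{φφ} + ∂_φ g_{φθ} - ∂_φ g_{θφ}) = (1/2)(1/(r^2*sin(θ)^2))((r^2*sin(2*θ)) + (0) - (0)) = 1/tan(θ)
All other Christoffel symbols are zero.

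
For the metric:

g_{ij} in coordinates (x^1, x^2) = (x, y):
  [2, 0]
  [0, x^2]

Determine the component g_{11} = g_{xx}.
With x^1 = x, x^2 = y, g_{11} = g_{xx} is the row-1, column-1 entry of the matrix.
g_{11} = 2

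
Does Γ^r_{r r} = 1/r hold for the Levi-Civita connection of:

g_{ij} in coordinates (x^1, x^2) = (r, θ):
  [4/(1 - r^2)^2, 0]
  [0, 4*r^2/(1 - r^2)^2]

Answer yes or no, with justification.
Γ^r_{r r} = (1/2) g^{rr} (∂_r g_{rr} + ∂_r g_{rr} - ∂_r g_{rr}) = (1/2)((1 - r^2)^2/4)((16*r/(1 - r^2)^3) + (16*r/(1 - r^2)^3) - (16*r/(1 - r^2)^3)) = 2*r/(1 - r^2)
This differs from the proposed value 1/r.
No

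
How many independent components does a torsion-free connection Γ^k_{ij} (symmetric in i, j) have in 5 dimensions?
Γ^k_{ij} has n choices for the upper index and n(n+1)/2 independent symmetric lower index pairs.
Total = 5 × 5×6/2 = 5 × 15 = 75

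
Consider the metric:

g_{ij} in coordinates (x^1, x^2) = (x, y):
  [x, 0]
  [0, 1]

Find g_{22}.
With x^1 = x, x^2 = y, g_{22} = g_{yy} is the row-2, column-2 entry of the matrix.
g_{22} = 1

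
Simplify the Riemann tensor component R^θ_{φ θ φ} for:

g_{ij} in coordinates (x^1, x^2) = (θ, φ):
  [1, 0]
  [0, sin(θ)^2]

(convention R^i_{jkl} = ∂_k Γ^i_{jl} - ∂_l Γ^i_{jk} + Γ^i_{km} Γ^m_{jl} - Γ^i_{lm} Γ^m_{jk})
Non-zero Christoffel symbols (Γ^k_{ij} = Γ^k_{ji}):
Γ^θ_{φ φ} = -sin(2*θ)/2
Γ^φ_{θ φ} = 1/tan(θ)
R^θ_{φ θ φ} = ∂_θ Γ^θ_{φ φ} - ∂_φ Γ^θ_{φ θ} + Γ^θ_{θ m} Γ^m_{φ φ} - Γ^θ_{φ m} Γ^m_{φ θ}
  = (-cos(2*θ)) - (0) + (0) - (-cos(θ)^2) = sin(θ)^2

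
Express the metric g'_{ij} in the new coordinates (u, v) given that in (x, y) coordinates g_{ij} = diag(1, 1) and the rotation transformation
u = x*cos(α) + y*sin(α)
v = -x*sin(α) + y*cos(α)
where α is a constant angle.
Invert the transformation: x = u*cos(α) - v*sin(α), y = u*sin(α) + v*cos(α)
g'_{ij} = (∂x^k/∂x'^i)(∂x^l/∂x'^j) g_{kl}; with g_{kl} = δ_{kl} this is Σ_k (∂x^k/∂x'^i)(∂x^k/∂x'^j).
Jacobian: ∂x/∂u = cos(α), ∂x/∂v = -sin(α), ∂y/∂u = sin(α), ∂y/∂v = cos(α)
g'_{uu} = (cos(α))(cos(α)) + (sin(α))(sin(α)) = 1
g'_{uv} = (cos(α))(-sin(α)) + (sin(α))(cos(α)) = 0
g'_{vv} = (-sin(α))(-sin(α)) + (cos(α))(cos(α)) = 1
g'_{ij} = diag(1, 1)
The Euclidean metric is invariant under rotations.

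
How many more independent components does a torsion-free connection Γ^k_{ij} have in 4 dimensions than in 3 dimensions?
Independent components in n dimensions: n × n(n+1)/2 = n^2(n+1)/2.
4D: 4 × 10 = 40
3D: 3 × 6 = 18
Difference = 40 - 18 = 22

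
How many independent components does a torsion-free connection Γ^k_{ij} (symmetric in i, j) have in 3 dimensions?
Γ^k_{ij} has n choices for the upper index and n(n+1)/2 independent symmetric lower index pairs.
Total = 3 × 3×4/2 = 3 × 6 = 18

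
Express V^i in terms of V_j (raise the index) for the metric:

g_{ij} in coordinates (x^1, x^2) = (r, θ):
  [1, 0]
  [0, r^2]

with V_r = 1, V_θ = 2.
Inverse metric (diagonal): g^{rr} = 1, g^{θθ} = 1/r^2
V^i = g^{ij} V_j:
V^r = (1)(1) + (0)(2) = 1
V^θ = (0)(1) + (1/r^2)(2) = 2/r^2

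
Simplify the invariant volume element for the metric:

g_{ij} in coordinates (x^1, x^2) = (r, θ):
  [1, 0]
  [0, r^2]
det(g) = r^2
√|det(g)| = r
Volume element: dV = r dr dθ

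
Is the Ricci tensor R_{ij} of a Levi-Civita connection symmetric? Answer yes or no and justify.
R_{ij} = R^k_{ikj}; the pair symmetry R_{kilj} = R_{ljki} gives R_{ij} = R_{ji}.
Yes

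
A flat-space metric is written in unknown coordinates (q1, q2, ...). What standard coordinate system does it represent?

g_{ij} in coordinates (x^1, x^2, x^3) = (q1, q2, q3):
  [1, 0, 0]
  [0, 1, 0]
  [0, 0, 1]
All components are constant and the metric is the identity, i.e. orthonormal rectilinear coordinates.
Cartesian (3D) coordinates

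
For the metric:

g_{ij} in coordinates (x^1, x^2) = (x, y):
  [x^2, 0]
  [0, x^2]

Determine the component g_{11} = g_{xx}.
With x^1 = x, x^2 = y, g_{11} = g_{xx} is the row-1, column-1 entry of the matrix.
g_{11} = x^2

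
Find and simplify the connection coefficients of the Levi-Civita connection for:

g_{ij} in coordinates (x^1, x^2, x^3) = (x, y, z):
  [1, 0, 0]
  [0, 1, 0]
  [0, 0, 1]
Using Γ^k_{ij} = (1/2) g^{km} (∂_i g_{mj} + ∂_j g_{mi} - ∂_m g_{ij}); the metric is diagonal, so only the m = k term contributes.
Every metric component is constant, so all ∂_m g_{ij} = 0 and every Christoffel symbol vanishes.
All Christoffel symbols are zero.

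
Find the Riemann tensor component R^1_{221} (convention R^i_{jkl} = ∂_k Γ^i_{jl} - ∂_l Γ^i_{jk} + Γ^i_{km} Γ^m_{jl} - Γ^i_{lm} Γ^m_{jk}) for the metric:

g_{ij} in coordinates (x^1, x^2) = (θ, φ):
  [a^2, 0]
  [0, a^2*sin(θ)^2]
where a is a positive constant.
Non-zero Christoffel symbols (Γ^k_{ij} = Γ^k_{ji}):
Γ^θ_{φ φ} = -sin(2*θ)/2
Γ^φ_{θ φ} = 1/tan(θ)
R^θ_{φ φ θ} = ∂_φ Γ^θ_{φ θ} - ∂_θ Γ^θ_{φ φ} + Γ^θ_{φ m} Γ^m_{φ θ} - Γ^θ_{θ m} Γ^m_{φ φ}
  = (0) - (-cos(2*θ)) + (-cos(θ)^2) - (0) = -sin(θ)^2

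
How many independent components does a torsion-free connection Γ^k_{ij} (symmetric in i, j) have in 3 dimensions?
Γ^k_{ij} has n choices for the upper index and n(n+1)/2 independent symmetric lower index pairs.
Total = 3 × 3×4/2 = 3 × 6 = 18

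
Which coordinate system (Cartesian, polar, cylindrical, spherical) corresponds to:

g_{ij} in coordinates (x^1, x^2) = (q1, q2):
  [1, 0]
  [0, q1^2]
The line element ds^2 = dq1^2 + q1^2 dq2^2 is dr^2 + r^2 dθ^2 with q1 = r, q2 = θ.
polar coordinates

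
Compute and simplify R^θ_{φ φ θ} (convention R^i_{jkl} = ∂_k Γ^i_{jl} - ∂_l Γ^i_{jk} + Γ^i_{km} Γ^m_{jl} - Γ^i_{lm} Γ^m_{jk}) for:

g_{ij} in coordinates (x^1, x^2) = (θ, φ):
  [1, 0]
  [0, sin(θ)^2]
Non-zero Christoffel symbols (Γ^k_{ij} = Γ^k_{ji}):
Γ^θ_{φ φ} = -sin(2*θ)/2
Γ^φ_{θ φ} = 1/tan(θ)
R^θ_{φ φ θ} = ∂_φ Γ^θ_{φ θ} - ∂_θ Γ^θ_{φ φ} + Γ^θ_{φ m} Γ^m_{φ θ} - Γ^θ_{θ m} Γ^m_{φ φ}
  = (0) - (-cos(2*θ)) + (-cos(θ)^2) - (0) = -sin(θ)^2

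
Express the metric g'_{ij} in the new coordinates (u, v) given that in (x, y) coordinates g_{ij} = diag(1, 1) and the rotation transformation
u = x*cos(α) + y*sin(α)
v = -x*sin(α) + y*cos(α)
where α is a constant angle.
Invert the transformation: x = u*cos(α) - v*sin(α), y = u*sin(α) + v*cos(α)
g'_{ij} = (∂x^k/∂x'^i)(∂x^l/∂x'^j) g_{kl}; with g_{kl} = δ_{kl} this is Σ_k (∂x^k/∂x'^i)(∂x^k/∂x'^j).
Jacobian: ∂x/∂u = cos(α), ∂x/∂v = -sin(α), ∂y/∂u = sin(α), ∂y/∂v = cos(α)
g'_{uu} = (cos(α))(cos(α)) + (sin(α))(sin(α)) = 1
g'_{uv} = (cos(α))(-sin(α)) + (sin(α))(cos(α)) = 0
g'_{vv} = (-sin(α))(-sin(α)) + (cos(α))(cos(α)) = 1
g'_{ij} = diag(1, 1)
The Euclidean metric is invariant under rotations.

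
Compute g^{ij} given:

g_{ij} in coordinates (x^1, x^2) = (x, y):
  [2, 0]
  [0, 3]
The metric is diagonal, so g^{ij} is diagonal with entries 1/g_{ii}: diag(1/2, 1/3).
g^{ij}:
  [1/2, 0]
  [0, 1/3]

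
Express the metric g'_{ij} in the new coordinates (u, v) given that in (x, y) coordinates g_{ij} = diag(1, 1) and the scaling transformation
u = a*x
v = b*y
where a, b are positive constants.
Invert the transformation: x = u/a, y = v/b
g'_{ij} = (∂x^k/∂x'^i)(∂x^l/∂x'^j) g_{kl}; with g_{kl} = δ_{kl} this is Σ_k (∂x^k/∂x'^i)(∂x^k/∂x'^j).
Jacobian: ∂x/∂u = 1/a, ∂x/∂v = 0, ∂y/∂u = 0, ∂y/∂v = 1/b
g'_{uu} = (1/a)(1/a) + (0)(0) = 1/a^2
g'_{uv} = (1/a)(0) + (0)(1/b) = 0
g'_{vv} = (0)(0) + (1/b)(1/b) = 1/b^2
g'_{ij} = diag(1/a^2, 1/b^2)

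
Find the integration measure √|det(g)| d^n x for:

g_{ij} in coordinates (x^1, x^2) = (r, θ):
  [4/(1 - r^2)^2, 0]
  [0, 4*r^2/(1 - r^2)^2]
det(g) = 16*r^2/(1 - r^2)^4
√|det(g)| = 4*r/(r^2 - 1)^2
Volume element: dV = 4*r/(r^2 - 1)^2 dr dθ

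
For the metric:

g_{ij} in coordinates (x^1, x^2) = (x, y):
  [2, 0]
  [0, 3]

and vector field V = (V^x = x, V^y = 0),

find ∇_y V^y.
All Christoffel symbols are zero.
∇_y V^y = ∂_y V^y + Γ^y_{y j} V^j
  = (0) + (0)(x) + (0)(0)
  = 0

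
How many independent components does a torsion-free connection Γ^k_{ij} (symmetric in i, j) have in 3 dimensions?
Γ^k_{ij} has n choices for the upper index and n(n+1)/2 independent symmetric lower index pairs.
Total = 3 × 3×4/2 = 3 × 6 = 18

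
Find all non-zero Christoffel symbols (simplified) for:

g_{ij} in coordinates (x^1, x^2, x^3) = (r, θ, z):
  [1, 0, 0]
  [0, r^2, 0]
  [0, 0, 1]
Using Γ^k_{ij} = (1/2) g^{km} (∂_i g_{mj} + ∂_j g_{mi} - ∂_m g_{ij}); the metric is diagonal, so only the m = k term contributes.
Non-zero symbols (using the symmetry Γ^k_{ij} = Γ^k_{ji}):
Γ^r_{θ θ} = (1/2) g^{rr} (∂_θ g_{rθ} + ∂_θ g_{rθ} - ∂_r g_{θθ}) = (1/2)(1)((0) + (0) - (2*r)) = -r
Γ^θ_{r θ} = (1/2) g^{θθ} (∂_r g_{θθ} + ∂_θ g_{θr} - ∂_θ g_{rθ}) = (1/2)(1/r^2)((2*r) + (0) - (0)) = 1/r
All other Christoffel symbols are zero.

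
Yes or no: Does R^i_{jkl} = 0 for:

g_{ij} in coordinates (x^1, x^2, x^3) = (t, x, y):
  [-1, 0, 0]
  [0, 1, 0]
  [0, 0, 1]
All metric components are constant, so every Christoffel symbol vanishes and R^i_{jkl} = 0.
Yes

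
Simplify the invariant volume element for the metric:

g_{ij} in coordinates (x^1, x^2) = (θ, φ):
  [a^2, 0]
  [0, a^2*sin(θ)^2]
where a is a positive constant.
det(g) = a^4*sin(θ)^2
√|det(g)| = a^2*sin(θ) (taking 0 < θ < π so that |sin(θ)| = sin(θ))
Volume element: dV = a^2*sin(θ) dθ dφ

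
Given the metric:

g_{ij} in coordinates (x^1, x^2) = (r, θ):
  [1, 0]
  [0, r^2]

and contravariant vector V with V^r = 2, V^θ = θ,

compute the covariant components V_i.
V_i = g_{ij} V^j:
V_r = (1)(2) + (0)(θ) = 2
V_θ = (0)(2) + (r^2)(θ) = r^2*θ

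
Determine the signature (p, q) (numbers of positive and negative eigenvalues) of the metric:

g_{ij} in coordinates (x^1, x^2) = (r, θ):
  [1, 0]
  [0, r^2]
The metric is diagonal, so its eigenvalues are the diagonal entries: 1, r^2 (at a generic point, where coordinate-dependent entries are positive).
2 positive, 0 negative.
(2, 0) - Riemannian (positive definite)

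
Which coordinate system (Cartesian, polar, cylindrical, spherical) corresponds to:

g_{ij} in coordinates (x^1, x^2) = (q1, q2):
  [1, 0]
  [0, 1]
All components are constant and the metric is the identity, i.e. orthonormal rectilinear coordinates.
Cartesian (2D) coordinates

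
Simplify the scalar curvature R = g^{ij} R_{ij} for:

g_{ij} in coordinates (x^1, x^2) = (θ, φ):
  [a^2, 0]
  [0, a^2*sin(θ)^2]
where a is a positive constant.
Non-zero Christoffel symbols (Γ^k_{ij} = Γ^k_{ji}):
Γ^θ_{φ φ} = -sin(2*θ)/2
Γ^φ_{θ φ} = 1/tan(θ)
Ricci tensor (R_{ij} = R^k_{ikj}): R_{θθ} = 1, R_{θφ} = 0, R_{φφ} = sin(θ)^2
Inverse metric: g^{θθ} = 1/a^2, g^{φφ} = 1/(a^2*sin(θ)^2)
R = g^{ij} R_{ij} = (1/a^2)(1) + (1/(a^2*sin(θ)^2))(sin(θ)^2) = 2/a^2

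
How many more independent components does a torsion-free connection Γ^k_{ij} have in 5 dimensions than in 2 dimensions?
Independent components in n dimensions: n × n(n+1)/2 = n^2(n+1)/2.
5D: 5 × 15 = 75
2D: 2 × 3 = 6
Difference = 75 - 6 = 69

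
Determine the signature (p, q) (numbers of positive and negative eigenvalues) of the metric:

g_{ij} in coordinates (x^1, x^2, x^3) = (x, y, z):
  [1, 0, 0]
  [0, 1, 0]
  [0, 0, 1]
The metric is diagonal, so its eigenvalues are the diagonal entries: 1, 1, 1 (at a generic point, where coordinate-dependent entries are positive).
3 positive, 0 negative.
(3, 0) - Riemannian (positive definite)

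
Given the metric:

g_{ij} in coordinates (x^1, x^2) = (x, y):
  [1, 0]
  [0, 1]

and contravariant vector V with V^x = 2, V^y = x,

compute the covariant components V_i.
V_i = g_{ij} V^j:
V_x = (1)(2) + (0)(x) = 2
V_y = (0)(2) + (1)(x) = x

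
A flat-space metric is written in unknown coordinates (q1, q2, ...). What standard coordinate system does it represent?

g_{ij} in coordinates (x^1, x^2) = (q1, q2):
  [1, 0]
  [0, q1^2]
The line element ds^2 = dq1^2 + q1^2 dq2^2 is dr^2 + r^2 dθ^2 with q1 = r, q2 = θ.
polar coordinates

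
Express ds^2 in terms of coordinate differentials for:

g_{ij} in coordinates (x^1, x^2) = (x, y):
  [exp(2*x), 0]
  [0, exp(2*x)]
ds^2 = g_{ij} dx^i dx^j; only the non-zero components contribute.
ds^2 = exp(2*x) dx^2 + exp(2*x) dy^2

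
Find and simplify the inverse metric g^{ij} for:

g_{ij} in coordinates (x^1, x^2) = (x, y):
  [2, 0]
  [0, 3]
The metric is diagonal, so g^{ij} is diagonal with entries 1/g_{ii}: diag(1/2, 1/3).
g^{ij}:
  [1/2, 0]
  [0, 1/3]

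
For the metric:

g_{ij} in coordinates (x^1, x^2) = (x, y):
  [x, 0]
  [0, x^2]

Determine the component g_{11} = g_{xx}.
With x^1 = x, x^2 = y, g_{11} = g_{xx} is the row-1, column-1 entry of the matrix.
g_{11} = x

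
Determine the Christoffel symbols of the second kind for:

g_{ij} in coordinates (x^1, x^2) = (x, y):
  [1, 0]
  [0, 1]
Using Γ^k_{ij} = (1/2) g^{km} (∂_i g_{mj} + ∂_j g_{mi} - ∂_m g_{ij}); the metric is diagonal, so only the m = k term contributes.
Every metric component is constant, so all ∂_m g_{ij} = 0 and every Christoffel symbol vanishes.
All Christoffel symbols are zero.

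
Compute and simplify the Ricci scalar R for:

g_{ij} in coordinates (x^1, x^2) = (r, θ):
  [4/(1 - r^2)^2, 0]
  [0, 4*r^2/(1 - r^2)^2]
Non-zero Christoffel symbols (Γ^k_{ij} = Γ^k_{ji}):
Γ^r_{r r} = 2*r/(1 - r^2)
Γ^r_{θ θ} = (r^3 + r)/(r^2 - 1)
Γ^θ_{r θ} = (-r^2 - 1)/(r^3 - r)
Ricci tensor (R_{ij} = R^k_{ikj}): R_{rr} = -4/(r^2 - 1)^2, R_{rθ} = 0, R_{θθ} = -4*r^2/(r^2 - 1)^2
Inverse metric: g^{rr} = (1 - r^2)^2/4, g^{θθ} = (1 - r^2)^2/(4*r^2)
R = g^{ij} R_{ij} = ((1 - r^2)^2/4)(-4/(r^2 - 1)^2) + ((1 - r^2)^2/(4*r^2))(-4*r^2/(r^2 - 1)^2) = -2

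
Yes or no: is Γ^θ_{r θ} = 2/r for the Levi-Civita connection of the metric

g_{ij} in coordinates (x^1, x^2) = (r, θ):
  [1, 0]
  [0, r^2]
Γ^θ_{r θ} = (1/2) g^{θθ} (∂_r g_{θθ} + ∂_θ g_{θr} - ∂_θ g_{rθ}) = (1/2)(1/r^2)((2*r) + (0) - (0)) = 1/r
This differs from the proposed value 2/r.
No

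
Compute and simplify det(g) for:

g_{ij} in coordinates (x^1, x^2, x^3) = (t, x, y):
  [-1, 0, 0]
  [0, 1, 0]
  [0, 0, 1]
Diagonal metric: det(g) = g_{11}·g_{22}·g_{33}
= (-1)·(1)·(1)
det(g) = -1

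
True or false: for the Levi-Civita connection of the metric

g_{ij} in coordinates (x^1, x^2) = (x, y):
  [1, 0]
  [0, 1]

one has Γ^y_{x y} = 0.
Γ^y_{x y} = (1/2) g^{yy} (∂_x g_{yy} + ∂_y g_{yx} - ∂_y g_{xy}) = (1/2)(1)((0) + (0) - (0)) = 0
This equals the proposed value 0.
True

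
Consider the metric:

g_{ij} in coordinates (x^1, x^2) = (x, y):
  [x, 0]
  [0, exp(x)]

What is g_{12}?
With x^1 = x, x^2 = y, g_{12} = g_{xy} is the row-1, column-2 entry of the matrix.
g_{12} = 0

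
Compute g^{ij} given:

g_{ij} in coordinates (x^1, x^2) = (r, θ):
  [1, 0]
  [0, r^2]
The metric is diagonal, so g^{ij} is diagonal with entries 1/g_{ii}: diag(1, 1/(r^2)).
g^{ij}:
  [1, 0]
  [0, 1/r^2]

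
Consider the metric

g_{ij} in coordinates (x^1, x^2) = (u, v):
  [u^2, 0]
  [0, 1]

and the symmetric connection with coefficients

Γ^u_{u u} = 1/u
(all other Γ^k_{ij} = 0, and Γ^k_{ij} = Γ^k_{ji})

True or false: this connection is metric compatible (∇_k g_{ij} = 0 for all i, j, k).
Using ∇_k g_{ij} = ∂_k g_{ij} - Γ^m_{ki} g_{mj} - Γ^m_{kj} g_{im}:
e.g. ∇_u g_{uu} = (2*u) - (u) - (u) = 0
Every component ∇_k g_{ij} vanishes: the connection is metric compatible.
True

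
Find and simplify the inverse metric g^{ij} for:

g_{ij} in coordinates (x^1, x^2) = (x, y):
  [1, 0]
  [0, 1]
The metric is diagonal, so g^{ij} is diagonal with entries 1/g_{ii}: diag(1, 1).
g^{ij}:
  [1, 0]
  [0, 1]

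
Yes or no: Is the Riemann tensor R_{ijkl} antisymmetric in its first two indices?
R_{ijkl} = -R_{jikl} (follows from metric compatibility).
Yes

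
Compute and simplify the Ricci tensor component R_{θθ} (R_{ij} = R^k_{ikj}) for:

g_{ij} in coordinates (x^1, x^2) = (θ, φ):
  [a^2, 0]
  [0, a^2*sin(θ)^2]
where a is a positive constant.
Non-zero Christoffel symbols (Γ^k_{ij} = Γ^k_{ji}):
Γ^θ_{φ φ} = -sin(2*θ)/2
Γ^φ_{θ φ} = 1/tan(θ)
R^θ_{θ θ θ} = 0 (a repeated index in an antisymmetric pair)
R^φ_{θ φ θ} = ∂_φ Γ^φ_{θ θ} - ∂_θ Γ^φ_{θ φ} + Γ^φ_{φ m} Γ^m_{θ θ} - Γ^φ_{θ m} Γ^m_{θ φ}
  = (0) - (-1/sin(θ)^2) + (0) - (1/tan(θ)^2) = 1
R_{θθ} = R^θ_{θ θ θ} + R^φ_{θ φ θ} = (0) + (1) = 1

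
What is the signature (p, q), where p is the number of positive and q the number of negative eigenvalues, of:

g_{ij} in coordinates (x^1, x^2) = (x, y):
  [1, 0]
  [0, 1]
The metric is diagonal, so its eigenvalues are the diagonal entries: 1, 1 (at a generic point, where coordinate-dependent entries are positive).
2 positive, 0 negative.
(2, 0) - Riemannian (positive definite)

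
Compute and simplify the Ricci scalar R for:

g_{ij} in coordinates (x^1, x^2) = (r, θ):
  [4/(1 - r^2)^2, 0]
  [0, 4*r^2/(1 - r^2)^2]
Non-zero Christoffel symbols (Γ^k_{ij} = Γ^k_{ji}):
Γ^r_{r r} = 2*r/(1 - r^2)
Γ^r_{θ θ} = (r^3 + r)/(r^2 - 1)
Γ^θ_{r θ} = (-r^2 - 1)/(r^3 - r)
Ricci tensor (R_{ij} = R^k_{ikj}): R_{rr} = -4/(r^2 - 1)^2, R_{rθ} = 0, R_{θθ} = -4*r^2/(r^2 - 1)^2
Inverse metric: g^{rr} = (1 - r^2)^2/4, g^{θθ} = (1 - r^2)^2/(4*r^2)
R = g^{ij} R_{ij} = ((1 - r^2)^2/4)(-4/(r^2 - 1)^2) + ((1 - r^2)^2/(4*r^2))(-4*r^2/(r^2 - 1)^2) = -2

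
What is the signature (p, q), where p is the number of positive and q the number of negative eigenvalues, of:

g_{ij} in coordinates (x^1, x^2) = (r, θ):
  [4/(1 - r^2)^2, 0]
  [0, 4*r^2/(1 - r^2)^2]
The metric is diagonal, so its eigenvalues are the diagonal entries: 4/(1 - r^2)^2, 4*r^2/(1 - r^2)^2 (at a generic point, where coordinate-dependent entries are positive).
2 positive, 0 negative.
(2, 0) - Riemannian (positive definite)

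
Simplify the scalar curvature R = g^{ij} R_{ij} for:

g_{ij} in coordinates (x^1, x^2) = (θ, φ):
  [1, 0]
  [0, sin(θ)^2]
Non-zero Christoffel symbols (Γ^k_{ij} = Γ^k_{ji}):
Γ^θ_{φ φ} = -sin(2*θ)/2
Γ^φ_{θ φ} = 1/tan(θ)
Ricci tensor (R_{ij} = R^k_{ikj}): R_{θθ} = 1, R_{θφ} = 0, R_{φφ} = sin(θ)^2
Inverse metric: g^{θθ} = 1, g^{φφ} = 1/sin(θ)^2
R = g^{ij} R_{ij} = (1)(1) + (1/sin(θ)^2)(sin(θ)^2) = 2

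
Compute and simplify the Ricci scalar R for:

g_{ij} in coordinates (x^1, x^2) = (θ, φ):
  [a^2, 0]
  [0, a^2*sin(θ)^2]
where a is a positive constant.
Non-zero Christoffel symbols (Γ^k_{ij} = Γ^k_{ji}):
Γ^θ_{φ φ} = -sin(2*θ)/2
Γ^φ_{θ φ} = 1/tan(θ)
Ricci tensor (R_{ij} = R^k_{ikj}): R_{θθ} = 1, R_{θφ} = 0, R_{φφ} = sin(θ)^2
Inverse metric: g^{θθ} = 1/a^2, g^{φφ} = 1/(a^2*sin(θ)^2)
R = g^{ij} R_{ij} = (1/a^2)(1) + (1/(a^2*sin(θ)^2))(sin(θ)^2) = 2/a^2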